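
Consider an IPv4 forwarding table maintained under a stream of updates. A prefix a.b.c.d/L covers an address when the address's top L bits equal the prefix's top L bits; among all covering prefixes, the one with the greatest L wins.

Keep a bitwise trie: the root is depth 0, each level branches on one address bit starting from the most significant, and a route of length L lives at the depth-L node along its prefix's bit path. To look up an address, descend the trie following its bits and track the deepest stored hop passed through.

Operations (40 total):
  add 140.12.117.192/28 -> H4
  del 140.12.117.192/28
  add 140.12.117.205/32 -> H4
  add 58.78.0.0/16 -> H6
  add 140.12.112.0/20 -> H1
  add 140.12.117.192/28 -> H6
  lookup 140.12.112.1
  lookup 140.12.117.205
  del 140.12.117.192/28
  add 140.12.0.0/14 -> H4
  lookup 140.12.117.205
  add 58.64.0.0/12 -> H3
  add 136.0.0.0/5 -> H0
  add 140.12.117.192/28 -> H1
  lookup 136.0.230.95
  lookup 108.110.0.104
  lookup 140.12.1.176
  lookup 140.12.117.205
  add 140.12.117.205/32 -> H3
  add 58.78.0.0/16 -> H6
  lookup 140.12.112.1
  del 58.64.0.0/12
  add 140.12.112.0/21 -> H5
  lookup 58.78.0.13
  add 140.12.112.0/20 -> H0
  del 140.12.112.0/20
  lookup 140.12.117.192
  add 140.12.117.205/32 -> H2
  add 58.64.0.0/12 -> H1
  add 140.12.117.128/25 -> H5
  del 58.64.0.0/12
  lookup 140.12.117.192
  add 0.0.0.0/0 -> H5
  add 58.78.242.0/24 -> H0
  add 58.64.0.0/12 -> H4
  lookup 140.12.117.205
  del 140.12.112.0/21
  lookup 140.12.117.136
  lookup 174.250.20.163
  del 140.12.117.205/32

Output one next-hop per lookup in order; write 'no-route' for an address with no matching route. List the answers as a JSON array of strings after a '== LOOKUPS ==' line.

Process each operation:
  add 140.12.117.192/28 -> H4 at depth 28
  del 140.12.117.192/28 (clear depth 28)
  add 140.12.117.205/32 -> H4 at depth 32
  add 58.78.0.0/16 -> H6 at depth 16
  add 140.12.112.0/20 -> H1 at depth 20
  add 140.12.117.192/28 -> H6 at depth 28
  Q 140.12.112.1: descend 100011000000110001110 ; hops seen [H1] ; pick H1
  Q 140.12.117.205: descend 10001100000011000111010111001101 ; hops seen [H1,H6,H4] ; pick H4
  del 140.12.117.192/28 (clear depth 28)
  add 140.12.0.0/14 -> H4 at depth 14
  Q 140.12.117.205: descend 10001100000011000111010111001101 ; hops seen [H4,H1,H4] ; pick H4
  add 58.64.0.0/12 -> H3 at depth 12
  add 136.0.0.0/5 -> H0 at depth 5
  add 140.12.117.192/28 -> H1 at depth 28
  Q 136.0.230.95: descend 10001 ; hops seen [H0] ; pick H0
  Q 108.110.0.104: descend 0 ; hops seen [∅] ; pick no-route
  Q 140.12.1.176: descend 10001100000011000 ; hops seen [H0,H4] ; pick H4
  Q 140.12.117.205: descend 10001100000011000111010111001101 ; hops seen [H0,H4,H1,H1,H4] ; pick H4
  add 140.12.117.205/32 -> H3 at depth 32
  add 58.78.0.0/16 -> H6 at depth 16
  Q 140.12.112.1: descend 100011000000110001110 ; hops seen [H0,H4,H1] ; pick H1
  del 58.64.0.0/12 (clear depth 12)
  add 140.12.112.0/21 -> H5 at depth 21
  Q 58.78.0.13: descend 0011101001001110 ; hops seen [H6] ; pick H6
  add 140.12.112.0/20 -> H0 at depth 20
  del 140.12.112.0/20 (clear depth 20)
  Q 140.12.117.192: descend 1000110000001100011101011100 ; hops seen [H0,H4,H5,H1] ; pick H1
  add 140.12.117.205/32 -> H2 at depth 32
  add 58.64.0.0/12 -> H1 at depth 12
  add 140.12.117.128/25 -> H5 at depth 25
  del 58.64.0.0/12 (clear depth 12)
  Q 140.12.117.192: descend 1000110000001100011101011100 ; hops seen [H0,H4,H5,H5,H1] ; pick H1
  add 0.0.0.0/0 -> H5 at depth 0
  add 58.78.242.0/24 -> H0 at depth 24
  add 58.64.0.0/12 -> H4 at depth 12
  Q 140.12.117.205: descend 10001100000011000111010111001101 ; hops seen [H5,H0,H4,H5,H5,H1,H2] ; pick H2
  del 140.12.112.0/21 (clear depth 21)
  Q 140.12.117.136: descend 1000110000001100011101011 ; hops seen [H5,H0,H4,H5] ; pick H5
  Q 174.250.20.163: descend 10 ; hops seen [H5] ; pick H5
  del 140.12.117.205/32 (clear depth 32)

== LOOKUPS ==
["H1","H4","H4","H0","no-route","H4","H4","H1","H6","H1","H1","H2","H5","H5"]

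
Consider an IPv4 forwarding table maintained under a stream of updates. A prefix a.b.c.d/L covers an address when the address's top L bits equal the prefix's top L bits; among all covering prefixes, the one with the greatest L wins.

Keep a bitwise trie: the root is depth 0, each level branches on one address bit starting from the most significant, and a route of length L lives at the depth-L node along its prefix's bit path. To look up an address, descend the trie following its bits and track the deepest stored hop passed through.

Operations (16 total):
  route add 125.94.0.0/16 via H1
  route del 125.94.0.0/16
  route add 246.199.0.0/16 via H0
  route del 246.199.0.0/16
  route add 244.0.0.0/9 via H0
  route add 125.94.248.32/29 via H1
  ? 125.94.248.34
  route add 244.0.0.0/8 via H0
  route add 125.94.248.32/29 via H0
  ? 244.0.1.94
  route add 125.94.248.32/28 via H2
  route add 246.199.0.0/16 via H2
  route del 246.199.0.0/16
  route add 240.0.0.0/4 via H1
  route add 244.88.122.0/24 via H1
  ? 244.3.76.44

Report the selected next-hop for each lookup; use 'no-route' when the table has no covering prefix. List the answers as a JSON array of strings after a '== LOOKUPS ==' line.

Trace:
  + 125.94.0.0/16 (H1) depth=16
  del 125.94.0.0/16 (clear depth 16)
  + 246.199.0.0/16 (H0) depth=16
  del 246.199.0.0/16 (clear depth 16)
  + 244.0.0.0/9 (H0) depth=9
  + 125.94.248.32/29 (H1) depth=29
  ? 125.94.248.34  path d0:-→d1:-→d2:-→d3:-→d4:-→d5:-→d6:-→d7:-→d8:-→d9:-→d10:-→d11:-→d12:-→d13:-→d14:-→d15:-→d16:-→d17:-→d18:-→d19:-→d20:-→d21:-→d22:-→d23:-→d24:-→d25:-→d26:-→d27:-→d28:-→d29:H1  best=H1
  + 244.0.0.0/8 (H0) depth=8
  + 125.94.248.32/29 (H0) depth=29
  ? 244.0.1.94  path d0:-→d1:-→d2:-→d3:-→d4:-→d5:-→d6:-→d7:-→d8:H0→d9:H0  best=H0
  + 125.94.248.32/28 (H2) depth=28
  + 246.199.0.0/16 (H2) depth=16
  del 246.199.0.0/16 (clear depth 16)
  + 240.0.0.0/4 (H1) depth=4
  + 244.88.122.0/24 (H1) depth=24
  ? 244.3.76.44  path d0:-→d1:-→d2:-→d3:-→d4:H1→d5:-→d6:-→d7:-→d8:H0→d9:H0  best=H0

== LOOKUPS ==
["H1","H0","H0"]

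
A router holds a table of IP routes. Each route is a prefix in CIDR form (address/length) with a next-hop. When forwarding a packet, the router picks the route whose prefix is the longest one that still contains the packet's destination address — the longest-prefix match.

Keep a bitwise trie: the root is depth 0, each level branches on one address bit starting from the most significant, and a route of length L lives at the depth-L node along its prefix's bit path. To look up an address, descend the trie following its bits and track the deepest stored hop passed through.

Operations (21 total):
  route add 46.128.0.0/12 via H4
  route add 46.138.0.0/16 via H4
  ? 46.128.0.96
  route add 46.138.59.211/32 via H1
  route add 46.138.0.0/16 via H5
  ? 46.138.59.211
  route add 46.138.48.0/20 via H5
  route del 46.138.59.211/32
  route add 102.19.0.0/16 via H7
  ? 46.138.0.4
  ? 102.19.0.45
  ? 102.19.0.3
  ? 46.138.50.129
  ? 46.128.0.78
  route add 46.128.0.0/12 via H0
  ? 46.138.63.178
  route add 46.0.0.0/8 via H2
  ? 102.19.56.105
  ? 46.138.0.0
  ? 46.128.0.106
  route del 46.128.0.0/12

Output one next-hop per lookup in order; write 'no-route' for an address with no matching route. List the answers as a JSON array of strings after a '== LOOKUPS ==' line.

Trace:
  add 46.128.0.0/12 -> H4 at depth 12
  add 46.138.0.0/16 -> H4 at depth 16
  Q 46.128.0.96: descend 001011101000 ; hops seen [H4] ; pick H4
  add 46.138.59.211/32 -> H1 at depth 32
  add 46.138.0.0/16 -> H5 at depth 16
  Q 46.138.59.211: descend 00101110100010100011101111010011 ; hops seen [H4,H5,H1] ; pick H1
  add 46.138.48.0/20 -> H5 at depth 20
  del 46.138.59.211/32 (clear depth 32)
  add 102.19.0.0/16 -> H7 at depth 16
  Q 46.138.0.4: descend 001011101000101000 ; hops seen [H4,H5] ; pick H5
  Q 102.19.0.45: descend 0110011000010011 ; hops seen [H7] ; pick H7
  Q 102.19.0.3: descend 0110011000010011 ; hops seen [H7] ; pick H7
  Q 46.138.50.129: descend 00101110100010100011 ; hops seen [H4,H5,H5] ; pick H5
  Q 46.128.0.78: descend 001011101000 ; hops seen [H4] ; pick H4
  add 46.128.0.0/12 -> H0 at depth 12
  Q 46.138.63.178: descend 001011101000101000111 ; hops seen [H0,H5,H5] ; pick H5
  add 46.0.0.0/8 -> H2 at depth 8
  Q 102.19.56.105: descend 0110011000010011 ; hops seen [H7] ; pick H7
  Q 46.138.0.0: descend 001011101000101000 ; hops seen [H2,H0,H5] ; pick H5
  Q 46.128.0.106: descend 001011101000 ; hops seen [H2,H0] ; pick H0
  del 46.128.0.0/12 (clear depth 12)

== LOOKUPS ==
["H4","H1","H5","H7","H7","H5","H4","H5","H7","H5","H0"]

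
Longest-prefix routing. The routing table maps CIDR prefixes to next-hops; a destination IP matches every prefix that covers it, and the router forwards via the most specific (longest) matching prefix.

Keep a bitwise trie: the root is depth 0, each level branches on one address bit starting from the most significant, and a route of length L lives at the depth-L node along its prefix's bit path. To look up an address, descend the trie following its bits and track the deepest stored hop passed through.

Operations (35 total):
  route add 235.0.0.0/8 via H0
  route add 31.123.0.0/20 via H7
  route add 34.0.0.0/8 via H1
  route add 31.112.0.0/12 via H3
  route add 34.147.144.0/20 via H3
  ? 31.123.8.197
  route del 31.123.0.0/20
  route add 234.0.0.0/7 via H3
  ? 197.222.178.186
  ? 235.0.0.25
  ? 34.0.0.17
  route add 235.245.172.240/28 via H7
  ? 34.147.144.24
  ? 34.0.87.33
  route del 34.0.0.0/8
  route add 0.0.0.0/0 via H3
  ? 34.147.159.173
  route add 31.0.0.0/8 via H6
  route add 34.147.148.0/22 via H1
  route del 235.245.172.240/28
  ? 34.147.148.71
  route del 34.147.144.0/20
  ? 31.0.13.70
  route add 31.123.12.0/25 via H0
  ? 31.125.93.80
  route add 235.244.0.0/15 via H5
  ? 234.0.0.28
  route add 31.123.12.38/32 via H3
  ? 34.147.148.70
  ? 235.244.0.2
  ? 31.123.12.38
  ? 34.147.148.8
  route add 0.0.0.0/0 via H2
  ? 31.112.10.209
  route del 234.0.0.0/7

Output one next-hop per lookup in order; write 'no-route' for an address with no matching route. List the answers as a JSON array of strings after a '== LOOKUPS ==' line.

Process each operation:
  add 235.0.0.0/8 -> H0 at depth 8
  add 31.123.0.0/20 -> H7 at depth 20
  add 34.0.0.0/8 -> H1 at depth 8
  add 31.112.0.0/12 -> H3 at depth 12
  add 34.147.144.0/20 -> H3 at depth 20
  lookup 31.123.8.197: bits 00011111011110110000 walk d0:-→d1:-→d2:-→d3:-→d4:-→d5:-→d6:-→d7:-→d8:-→d9:-→d10:-→d11:-→d12:H3→d13:-→d14:-→d15:-→d16:-→d17:-→d18:-→d19:-→d20:H7 -> H7
  del 31.123.0.0/20 (clear depth 20)
  add 234.0.0.0/7 -> H3 at depth 7
  lookup 197.222.178.186: bits 11 walk d0:-→d1:-→d2:- -> no-route
  lookup 235.0.0.25: bits 11101011 walk d0:-→d1:-→d2:-→d3:-→d4:-→d5:-→d6:-→d7:H3→d8:H0 -> H0
  lookup 34.0.0.17: bits 00100010 walk d0:-→d1:-→d2:-→d3:-→d4:-→d5:-→d6:-→d7:-→d8:H1 -> H1
  add 235.245.172.240/28 -> H7 at depth 28
  lookup 34.147.144.24: bits 00100010100100111001 walk d0:-→d1:-→d2:-→d3:-→d4:-→d5:-→d6:-→d7:-→d8:H1→d9:-→d10:-→d11:-→d12:-→d13:-→d14:-→d15:-→d16:-→d17:-→d18:-→d19:-→d20:H3 -> H3
  lookup 34.0.87.33: bits 00100010 walk d0:-→d1:-→d2:-→d3:-→d4:-→d5:-→d6:-→d7:-→d8:H1 -> H1
  del 34.0.0.0/8 (clear depth 8)
  add 0.0.0.0/0 -> H3 at depth 0
  lookup 34.147.159.173: bits 00100010100100111001 walk d0:H3→d1:-→d2:-→d3:-→d4:-→d5:-→d6:-→d7:-→d8:-→d9:-→d10:-→d11:-→d12:-→d13:-→d14:-→d15:-→d16:-→d17:-→d18:-→d19:-→d20:H3 -> H3
  add 31.0.0.0/8 -> H6 at depth 8
  add 34.147.148.0/22 -> H1 at depth 22
  del 235.245.172.240/28 (clear depth 28)
  lookup 34.147.148.71: bits 0010001010010011100101 walk d0:H3→d1:-→d2:-→d3:-→d4:-→d5:-→d6:-→d7:-→d8:-→d9:-→d10:-→d11:-→d12:-→d13:-→d14:-→d15:-→d16:-→d17:-→d18:-→d19:-→d20:H3→d21:-→d22:H1 -> H1
  del 34.147.144.0/20 (clear depth 20)
  lookup 31.0.13.70: bits 000111110 walk d0:H3→d1:-→d2:-→d3:-→d4:-→d5:-→d6:-→d7:-→d8:H6→d9:- -> H6
  add 31.123.12.0/25 -> H0 at depth 25
  lookup 31.125.93.80: bits 0001111101111 walk d0:H3→d1:-→d2:-→d3:-→d4:-→d5:-→d6:-→d7:-→d8:H6→d9:-→d10:-→d11:-→d12:H3→d13:- -> H3
  add 235.244.0.0/15 -> H5 at depth 15
  lookup 234.0.0.28: bits 1110101 walk d0:H3→d1:-→d2:-→d3:-→d4:-→d5:-→d6:-→d7:H3 -> H3
  add 31.123.12.38/32 -> H3 at depth 32
  lookup 34.147.148.70: bits 0010001010010011100101 walk d0:H3→d1:-→d2:-→d3:-→d4:-→d5:-→d6:-→d7:-→d8:-→d9:-→d10:-→d11:-→d12:-→d13:-→d14:-→d15:-→d16:-→d17:-→d18:-→d19:-→d20:-→d21:-→d22:H1 -> H1
  lookup 235.244.0.2: bits 111010111111010 walk d0:H3→d1:-→d2:-→d3:-→d4:-→d5:-→d6:-→d7:H3→d8:H0→d9:-→d10:-→d11:-→d12:-→d13:-→d14:-→d15:H5 -> H5
  lookup 31.123.12.38: bits 00011111011110110000110000100110 walk d0:H3→d1:-→d2:-→d3:-→d4:-→d5:-→d6:-→d7:-→d8:H6→d9:-→d10:-→d11:-→d12:H3→d13:-→d14:-→d15:-→d16:-→d17:-→d18:-→d19:-→d20:-→d21:-→d22:-→d23:-→d24:-→d25:H0→d26:-→d27:-→d28:-→d29:-→d30:-→d31:-→d32:H3 -> H3
  lookup 34.147.148.8: bits 0010001010010011100101 walk d0:H3→d1:-→d2:-→d3:-→d4:-→d5:-→d6:-→d7:-→d8:-→d9:-→d10:-→d11:-→d12:-→d13:-→d14:-→d15:-→d16:-→d17:-→d18:-→d19:-→d20:-→d21:-→d22:H1 -> H1
  add 0.0.0.0/0 -> H2 at depth 0
  lookup 31.112.10.209: bits 000111110111 walk d0:H2→d1:-→d2:-→d3:-→d4:-→d5:-→d6:-→d7:-→d8:H6→d9:-→d10:-→d11:-→d12:H3 -> H3
  del 234.0.0.0/7 (clear depth 7)

== LOOKUPS ==
["H7","no-route","H0","H1","H3","H1","H3","H1","H6","H3","H3","H1","H5","H3","H1","H3"]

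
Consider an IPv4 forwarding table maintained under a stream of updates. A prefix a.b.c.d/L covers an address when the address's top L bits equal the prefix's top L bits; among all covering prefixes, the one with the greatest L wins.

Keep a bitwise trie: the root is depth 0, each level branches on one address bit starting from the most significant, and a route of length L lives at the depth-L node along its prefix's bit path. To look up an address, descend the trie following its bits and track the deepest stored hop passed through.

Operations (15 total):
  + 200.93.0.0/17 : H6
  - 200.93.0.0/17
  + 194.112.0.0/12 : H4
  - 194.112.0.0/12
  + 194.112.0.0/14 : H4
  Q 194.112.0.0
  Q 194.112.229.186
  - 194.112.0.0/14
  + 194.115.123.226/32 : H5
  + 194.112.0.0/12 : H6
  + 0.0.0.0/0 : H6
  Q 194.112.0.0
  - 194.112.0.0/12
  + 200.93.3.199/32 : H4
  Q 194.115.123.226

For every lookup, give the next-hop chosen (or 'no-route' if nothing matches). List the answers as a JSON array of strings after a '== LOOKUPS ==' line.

Process each operation:
  + 200.93.0.0/17 (H6) depth=17
  - 200.93.0.0/17 clear@17
  + 194.112.0.0/12 (H4) depth=12
  - 194.112.0.0/12 clear@12
  + 194.112.0.0/14 (H4) depth=14
  ? 194.112.0.0  path d0:-→d1:-→d2:-→d3:-→d4:-→d5:-→d6:-→d7:-→d8:-→d9:-→d10:-→d11:-→d12:-→d13:-→d14:H4  best=H4
  ? 194.112.229.186  path d0:-→d1:-→d2:-→d3:-→d4:-→d5:-→d6:-→d7:-→d8:-→d9:-→d10:-→d11:-→d12:-→d13:-→d14:H4  best=H4
  - 194.112.0.0/14 clear@14
  + 194.115.123.226/32 (H5) depth=32
  + 194.112.0.0/12 (H6) depth=12
  + 0.0.0.0/0 (H6) depth=0
  ? 194.112.0.0  path d0:H6→d1:-→d2:-→d3:-→d4:-→d5:-→d6:-→d7:-→d8:-→d9:-→d10:-→d11:-→d12:H6→d13:-→d14:-  best=H6
  - 194.112.0.0/12 clear@12
  + 200.93.3.199/32 (H4) depth=32
  ? 194.115.123.226  path d0:H6→d1:-→d2:-→d3:-→d4:-→d5:-→d6:-→d7:-→d8:-→d9:-→d10:-→d11:-→d12:-→d13:-→d14:-→d15:-→d16:-→d17:-→d18:-→d19:-→d20:-→d21:-→d22:-→d23:-→d24:-→d25:-→d26:-→d27:-→d28:-→d29:-→d30:-→d31:-→d32:H5  best=H5

== LOOKUPS ==
["H4","H4","H6","H5"]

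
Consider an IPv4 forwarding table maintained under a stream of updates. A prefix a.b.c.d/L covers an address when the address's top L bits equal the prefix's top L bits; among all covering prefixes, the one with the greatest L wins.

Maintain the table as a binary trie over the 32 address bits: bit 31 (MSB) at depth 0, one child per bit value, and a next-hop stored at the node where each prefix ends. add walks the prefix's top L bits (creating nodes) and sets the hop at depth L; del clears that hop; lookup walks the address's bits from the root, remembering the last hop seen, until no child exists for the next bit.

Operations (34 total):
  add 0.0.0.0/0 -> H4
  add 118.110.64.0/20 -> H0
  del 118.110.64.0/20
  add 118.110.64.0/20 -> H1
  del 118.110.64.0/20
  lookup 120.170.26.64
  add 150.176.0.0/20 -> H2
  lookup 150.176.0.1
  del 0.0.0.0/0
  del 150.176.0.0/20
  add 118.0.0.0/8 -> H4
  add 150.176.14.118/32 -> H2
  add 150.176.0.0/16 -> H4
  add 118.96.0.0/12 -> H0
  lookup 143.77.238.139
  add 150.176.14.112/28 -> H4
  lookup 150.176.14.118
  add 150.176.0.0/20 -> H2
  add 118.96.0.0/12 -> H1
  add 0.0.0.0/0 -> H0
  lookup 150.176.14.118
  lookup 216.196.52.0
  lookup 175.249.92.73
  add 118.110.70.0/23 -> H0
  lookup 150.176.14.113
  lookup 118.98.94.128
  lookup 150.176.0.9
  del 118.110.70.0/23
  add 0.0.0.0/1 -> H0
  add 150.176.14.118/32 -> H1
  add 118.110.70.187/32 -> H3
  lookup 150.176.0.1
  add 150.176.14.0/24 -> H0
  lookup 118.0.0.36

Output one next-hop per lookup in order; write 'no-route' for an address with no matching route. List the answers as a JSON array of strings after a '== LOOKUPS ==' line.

Trace:
  + 0.0.0.0/0 (H4) depth=0
  + 118.110.64.0/20 (H0) depth=20
  del 118.110.64.0/20 (clear depth 20)
  + 118.110.64.0/20 (H1) depth=20
  del 118.110.64.0/20 (clear depth 20)
  lookup 120.170.26.64: bits 0111 walk d0:H4→d1:-→d2:-→d3:-→d4:- -> H4
  + 150.176.0.0/20 (H2) depth=20
  lookup 150.176.0.1: bits 10010110101100000000 walk d0:H4→d1:-→d2:-→d3:-→d4:-→d5:-→d6:-→d7:-→d8:-→d9:-→d10:-→d11:-→d12:-→d13:-→d14:-→d15:-→d16:-→d17:-→d18:-→d19:-→d20:H2 -> H2
  del 0.0.0.0/0 (clear depth 0)
  del 150.176.0.0/20 (clear depth 20)
  + 118.0.0.0/8 (H4) depth=8
  + 150.176.14.118/32 (H2) depth=32
  + 150.176.0.0/16 (H4) depth=16
  + 118.96.0.0/12 (H0) depth=12
  lookup 143.77.238.139: bits 100 walk d0:-→d1:-→d2:-→d3:- -> no-route
  + 150.176.14.112/28 (H4) depth=28
  lookup 150.176.14.118: bits 10010110101100000000111001110110 walk d0:-→d1:-→d2:-→d3:-→d4:-→d5:-→d6:-→d7:-→d8:-→d9:-→d10:-→d11:-→d12:-→d13:-→d14:-→d15:-→d16:H4→d17:-→d18:-→d19:-→d20:-→d21:-→d22:-→d23:-→d24:-→d25:-→d26:-→d27:-→d28:H4→d29:-→d30:-→d31:-→d32:H2 -> H2
  + 150.176.0.0/20 (H2) depth=20
  + 118.96.0.0/12 (H1) depth=12
  + 0.0.0.0/0 (H0) depth=0
  lookup 150.176.14.118: bits 10010110101100000000111001110110 walk d0:H0→d1:-→d2:-→d3:-→d4:-→d5:-→d6:-→d7:-→d8:-→d9:-→d10:-→d11:-→d12:-→d13:-→d14:-→d15:-→d16:H4→d17:-→d18:-→d19:-→d20:H2→d21:-→d22:-→d23:-→d24:-→d25:-→d26:-→d27:-→d28:H4→d29:-→d30:-→d31:-→d32:H2 -> H2
  lookup 216.196.52.0: bits 1 walk d0:H0→d1:- -> H0
  lookup 175.249.92.73: bits 10 walk d0:H0→d1:-→d2:- -> H0
  + 118.110.70.0/23 (H0) depth=23
  lookup 150.176.14.113: bits 10010110101100000000111001110 walk d0:H0→d1:-→d2:-→d3:-→d4:-→d5:-→d6:-→d7:-→d8:-→d9:-→d10:-→d11:-→d12:-→d13:-→d14:-→d15:-→d16:H4→d17:-→d18:-→d19:-→d20:H2→d21:-→d22:-→d23:-→d24:-→d25:-→d26:-→d27:-→d28:H4→d29:- -> H4
  lookup 118.98.94.128: bits 011101100110 walk d0:H0→d1:-→d2:-→d3:-→d4:-→d5:-→d6:-→d7:-→d8:H4→d9:-→d10:-→d11:-→d12:H1 -> H1
  lookup 150.176.0.9: bits 10010110101100000000 walk d0:H0→d1:-→d2:-→d3:-→d4:-→d5:-→d6:-→d7:-→d8:-→d9:-→d10:-→d11:-→d12:-→d13:-→d14:-→d15:-→d16:H4→d17:-→d18:-→d19:-→d20:H2 -> H2
  del 118.110.70.0/23 (clear depth 23)
  + 0.0.0.0/1 (H0) depth=1
  + 150.176.14.118/32 (H1) depth=32
  + 118.110.70.187/32 (H3) depth=32
  lookup 150.176.0.1: bits 10010110101100000000 walk d0:H0→d1:-→d2:-→d3:-→d4:-→d5:-→d6:-→d7:-→d8:-→d9:-→d10:-→d11:-→d12:-→d13:-→d14:-→d15:-→d16:H4→d17:-→d18:-→d19:-→d20:H2 -> H2
  + 150.176.14.0/24 (H0) depth=24
  lookup 118.0.0.36: bits 011101100 walk d0:H0→d1:H0→d2:-→d3:-→d4:-→d5:-→d6:-→d7:-→d8:H4→d9:- -> H4

== LOOKUPS ==
["H4","H2","no-route","H2","H2","H0","H0","H4","H1","H2","H2","H4"]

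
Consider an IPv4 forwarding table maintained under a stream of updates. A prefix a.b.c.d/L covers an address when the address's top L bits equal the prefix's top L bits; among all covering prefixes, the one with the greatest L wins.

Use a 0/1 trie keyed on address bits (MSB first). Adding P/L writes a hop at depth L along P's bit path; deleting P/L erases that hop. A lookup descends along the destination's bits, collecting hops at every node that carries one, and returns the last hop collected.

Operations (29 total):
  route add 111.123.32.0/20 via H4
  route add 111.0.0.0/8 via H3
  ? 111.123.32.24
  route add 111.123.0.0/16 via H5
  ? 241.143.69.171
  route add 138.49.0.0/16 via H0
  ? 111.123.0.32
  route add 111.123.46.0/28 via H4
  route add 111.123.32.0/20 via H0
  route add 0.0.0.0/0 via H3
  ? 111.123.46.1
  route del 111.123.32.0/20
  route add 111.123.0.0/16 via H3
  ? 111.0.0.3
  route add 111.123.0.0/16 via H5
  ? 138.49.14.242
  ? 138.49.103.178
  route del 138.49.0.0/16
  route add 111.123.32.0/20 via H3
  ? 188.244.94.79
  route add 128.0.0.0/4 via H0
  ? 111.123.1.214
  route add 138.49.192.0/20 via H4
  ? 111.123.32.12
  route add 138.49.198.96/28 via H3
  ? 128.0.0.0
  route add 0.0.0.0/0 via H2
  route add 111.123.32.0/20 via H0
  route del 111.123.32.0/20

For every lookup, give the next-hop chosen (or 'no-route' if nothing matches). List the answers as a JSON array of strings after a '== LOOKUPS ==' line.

Process each operation:
  + 111.123.32.0/20 (H4) depth=20
  + 111.0.0.0/8 (H3) depth=8
  Q 111.123.32.24: descend 01101111011110110010 ; hops seen [H3,H4] ; pick H4
  + 111.123.0.0/16 (H5) depth=16
  Q 241.143.69.171: descend ε ; hops seen [∅] ; pick no-route
  + 138.49.0.0/16 (H0) depth=16
  Q 111.123.0.32: descend 011011110111101100 ; hops seen [H3,H5] ; pick H5
  + 111.123.46.0/28 (H4) depth=28
  + 111.123.32.0/20 (H0) depth=20
  + 0.0.0.0/0 (H3) depth=0
  Q 111.123.46.1: descend 0110111101111011001011100000 ; hops seen [H3,H3,H5,H0,H4] ; pick H4
  - 111.123.32.0/20 clear@20
  + 111.123.0.0/16 (H3) depth=16
  Q 111.0.0.3: descend 011011110 ; hops seen [H3,H3] ; pick H3
  + 111.123.0.0/16 (H5) depth=16
  Q 138.49.14.242: descend 1000101000110001 ; hops seen [H3,H0] ; pick H0
  Q 138.49.103.178: descend 1000101000110001 ; hops seen [H3,H0] ; pick H0
  - 138.49.0.0/16 clear@16
  + 111.123.32.0/20 (H3) depth=20
  Q 188.244.94.79: descend 10 ; hops seen [H3] ; pick H3
  + 128.0.0.0/4 (H0) depth=4
  Q 111.123.1.214: descend 011011110111101100 ; hops seen [H3,H3,H5] ; pick H5
  + 138.49.192.0/20 (H4) depth=20
  Q 111.123.32.12: descend 01101111011110110010 ; hops seen [H3,H3,H5,H3] ; pick H3
  + 138.49.198.96/28 (H3) depth=28
  Q 128.0.0.0: descend 1000 ; hops seen [H3,H0] ; pick H0
  + 0.0.0.0/0 (H2) depth=0
  + 111.123.32.0/20 (H0) depth=20
  - 111.123.32.0/20 clear@20

== LOOKUPS ==
["H4","no-route","H5","H4","H3","H0","H0","H3","H5","H3","H0"]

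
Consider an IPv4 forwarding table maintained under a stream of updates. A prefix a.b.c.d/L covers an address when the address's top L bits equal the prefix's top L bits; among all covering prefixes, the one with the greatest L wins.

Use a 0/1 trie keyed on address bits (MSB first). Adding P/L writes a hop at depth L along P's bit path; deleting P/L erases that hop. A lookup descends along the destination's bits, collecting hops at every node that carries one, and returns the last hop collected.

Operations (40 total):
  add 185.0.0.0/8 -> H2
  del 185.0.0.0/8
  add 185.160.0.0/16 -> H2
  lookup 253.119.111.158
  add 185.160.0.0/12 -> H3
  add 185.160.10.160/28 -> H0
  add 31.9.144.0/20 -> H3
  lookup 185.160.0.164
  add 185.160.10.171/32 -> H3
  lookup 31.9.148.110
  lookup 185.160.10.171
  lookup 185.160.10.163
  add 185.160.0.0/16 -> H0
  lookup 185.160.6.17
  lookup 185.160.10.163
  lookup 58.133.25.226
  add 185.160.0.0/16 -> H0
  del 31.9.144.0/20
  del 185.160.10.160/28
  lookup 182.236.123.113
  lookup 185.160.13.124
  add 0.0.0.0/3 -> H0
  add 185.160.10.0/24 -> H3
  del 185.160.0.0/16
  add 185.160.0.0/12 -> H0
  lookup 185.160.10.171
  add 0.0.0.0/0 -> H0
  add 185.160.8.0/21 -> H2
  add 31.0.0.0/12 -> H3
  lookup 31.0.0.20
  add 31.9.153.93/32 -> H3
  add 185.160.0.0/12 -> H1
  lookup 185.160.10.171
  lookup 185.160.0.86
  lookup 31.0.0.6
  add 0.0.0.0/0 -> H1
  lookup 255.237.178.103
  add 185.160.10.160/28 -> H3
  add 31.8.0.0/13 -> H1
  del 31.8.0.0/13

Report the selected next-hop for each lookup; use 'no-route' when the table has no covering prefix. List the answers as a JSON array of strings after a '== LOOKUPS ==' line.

Process each operation:
  add 185.0.0.0/8 -> H2 at depth 8
  del 185.0.0.0/8 (clear depth 8)
  add 185.160.0.0/16 -> H2 at depth 16
  Q 253.119.111.158: descend 1 ; hops seen [∅] ; pick no-route
  add 185.160.0.0/12 -> H3 at depth 12
  add 185.160.10.160/28 -> H0 at depth 28
  add 31.9.144.0/20 -> H3 at depth 20
  Q 185.160.0.164: descend 10111001101000000000 ; hops seen [H3,H2] ; pick H2
  add 185.160.10.171/32 -> H3 at depth 32
  Q 31.9.148.110: descend 00011111000010011001 ; hops seen [H3] ; pick H3
  Q 185.160.10.171: descend 10111001101000000000101010101011 ; hops seen [H3,H2,H0,H3] ; pick H3
  Q 185.160.10.163: descend 1011100110100000000010101010 ; hops seen [H3,H2,H0] ; pick H0
  add 185.160.0.0/16 -> H0 at depth 16
  Q 185.160.6.17: descend 10111001101000000000 ; hops seen [H3,H0] ; pick H0
  Q 185.160.10.163: descend 1011100110100000000010101010 ; hops seen [H3,H0,H0] ; pick H0
  Q 58.133.25.226: descend 00 ; hops seen [∅] ; pick no-route
  add 185.160.0.0/16 -> H0 at depth 16
  del 31.9.144.0/20 (clear depth 20)
  del 185.160.10.160/28 (clear depth 28)
  Q 182.236.123.113: descend 1011 ; hops seen [∅] ; pick no-route
  Q 185.160.13.124: descend 101110011010000000001 ; hops seen [H3,H0] ; pick H0
  add 0.0.0.0/3 -> H0 at depth 3
  add 185.160.10.0/24 -> H3 at depth 24
  del 185.160.0.0/16 (clear depth 16)
  add 185.160.0.0/12 -> H0 at depth 12
  Q 185.160.10.171: descend 10111001101000000000101010101011 ; hops seen [H0,H3,H3] ; pick H3
  add 0.0.0.0/0 -> H0 at depth 0
  add 185.160.8.0/21 -> H2 at depth 21
  add 31.0.0.0/12 -> H3 at depth 12
  Q 31.0.0.20: descend 000111110000 ; hops seen [H0,H0,H3] ; pick H3
  add 31.9.153.93/32 -> H3 at depth 32
  add 185.160.0.0/12 -> H1 at depth 12
  Q 185.160.10.171: descend 10111001101000000000101010101011 ; hops seen [H0,H1,H2,H3,H3] ; pick H3
  Q 185.160.0.86: descend 10111001101000000000 ; hops seen [H0,H1] ; pick H1
  Q 31.0.0.6: descend 000111110000 ; hops seen [H0,H0,H3] ; pick H3
  add 0.0.0.0/0 -> H1 at depth 0
  Q 255.237.178.103: descend 1 ; hops seen [H1] ; pick H1
  add 185.160.10.160/28 -> H3 at depth 28
  add 31.8.0.0/13 -> H1 at depth 13
  del 31.8.0.0/13 (clear depth 13)

== LOOKUPS ==
["no-route","H2","H3","H3","H0","H0","H0","no-route","no-route","H0","H3","H3","H3","H1","H3","H1"]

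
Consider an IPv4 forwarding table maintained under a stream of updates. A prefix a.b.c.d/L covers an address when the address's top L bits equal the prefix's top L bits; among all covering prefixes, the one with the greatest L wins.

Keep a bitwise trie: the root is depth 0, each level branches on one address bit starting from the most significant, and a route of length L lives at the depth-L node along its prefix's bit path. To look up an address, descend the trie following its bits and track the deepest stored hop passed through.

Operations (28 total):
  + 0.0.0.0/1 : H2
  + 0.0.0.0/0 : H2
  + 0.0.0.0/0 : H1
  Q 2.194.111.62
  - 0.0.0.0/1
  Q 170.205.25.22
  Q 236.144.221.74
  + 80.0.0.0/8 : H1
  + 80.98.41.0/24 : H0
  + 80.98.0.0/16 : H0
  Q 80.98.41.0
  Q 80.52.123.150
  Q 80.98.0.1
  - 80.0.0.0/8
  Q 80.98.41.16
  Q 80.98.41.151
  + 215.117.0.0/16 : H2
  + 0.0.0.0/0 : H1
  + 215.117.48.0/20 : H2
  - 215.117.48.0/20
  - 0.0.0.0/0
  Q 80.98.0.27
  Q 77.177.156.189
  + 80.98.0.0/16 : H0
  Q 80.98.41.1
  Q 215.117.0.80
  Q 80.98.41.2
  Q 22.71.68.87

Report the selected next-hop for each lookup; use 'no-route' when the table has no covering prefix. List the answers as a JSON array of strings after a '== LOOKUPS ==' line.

Apply in order:
  add 0.0.0.0/1 -> H2 at depth 1
  add 0.0.0.0/0 -> H2 at depth 0
  add 0.0.0.0/0 -> H1 at depth 0
  lookup 2.194.111.62: bits 0 walk d0:H1→d1:H2 -> H2
  del 0.0.0.0/1 (clear depth 1)
  lookup 170.205.25.22: bits ε walk d0:H1 -> H1
  lookup 236.144.221.74: bits ε walk d0:H1 -> H1
  add 80.0.0.0/8 -> H1 at depth 8
  add 80.98.41.0/24 -> H0 at depth 24
  add 80.98.0.0/16 -> H0 at depth 16
  lookup 80.98.41.0: bits 010100000110001000101001 walk d0:H1→d1:-→d2:-→d3:-→d4:-→d5:-→d6:-→d7:-→d8:H1→d9:-→d10:-→d11:-→d12:-→d13:-→d14:-→d15:-→d16:H0→d17:-→d18:-→d19:-→d20:-→d21:-→d22:-→d23:-→d24:H0 -> H0
  lookup 80.52.123.150: bits 010100000 walk d0:H1→d1:-→d2:-→d3:-→d4:-→d5:-→d6:-→d7:-→d8:H1→d9:- -> H1
  lookup 80.98.0.1: bits 010100000110001000 walk d0:H1→d1:-→d2:-→d3:-→d4:-→d5:-→d6:-→d7:-→d8:H1→d9:-→d10:-→d11:-→d12:-→d13:-→d14:-→d15:-→d16:H0→d17:-→d18:- -> H0
  del 80.0.0.0/8 (clear depth 8)
  lookup 80.98.41.16: bits 010100000110001000101001 walk d0:H1→d1:-→d2:-→d3:-→d4:-→d5:-→d6:-→d7:-→d8:-→d9:-→d10:-→d11:-→d12:-→d13:-→d14:-→d15:-→d16:H0→d17:-→d18:-→d19:-→d20:-→d21:-→d22:-→d23:-→d24:H0 -> H0
  lookup 80.98.41.151: bits 010100000110001000101001 walk d0:H1→d1:-→d2:-→d3:-→d4:-→d5:-→d6:-→d7:-→d8:-→d9:-→d10:-→d11:-→d12:-→d13:-→d14:-→d15:-→d16:H0→d17:-→d18:-→d19:-→d20:-→d21:-→d22:-→d23:-→d24:H0 -> H0
  add 215.117.0.0/16 -> H2 at depth 16
  add 0.0.0.0/0 -> H1 at depth 0
  add 215.117.48.0/20 -> H2 at depth 20
  del 215.117.48.0/20 (clear depth 20)
  del 0.0.0.0/0 (clear depth 0)
  lookup 80.98.0.27: bits 010100000110001000 walk d0:-→d1:-→d2:-→d3:-→d4:-→d5:-→d6:-→d7:-→d8:-→d9:-→d10:-→d11:-→d12:-→d13:-→d14:-→d15:-→d16:H0→d17:-→d18:- -> H0
  lookup 77.177.156.189: bits 010 walk d0:-→d1:-→d2:-→d3:- -> no-route
  add 80.98.0.0/16 -> H0 at depth 16
  lookup 80.98.41.1: bits 010100000110001000101001 walk d0:-→d1:-→d2:-→d3:-→d4:-→d5:-→d6:-→d7:-→d8:-→d9:-→d10:-→d11:-→d12:-→d13:-→d14:-→d15:-→d16:H0→d17:-→d18:-→d19:-→d20:-→d21:-→d22:-→d23:-→d24:H0 -> H0
  lookup 215.117.0.80: bits 110101110111010100 walk d0:-→d1:-→d2:-→d3:-→d4:-→d5:-→d6:-→d7:-→d8:-→d9:-→d10:-→d11:-→d12:-→d13:-→d14:-→d15:-→d16:H2→d17:-→d18:- -> H2
  lookup 80.98.41.2: bits 010100000110001000101001 walk d0:-→d1:-→d2:-→d3:-→d4:-→d5:-→d6:-→d7:-→d8:-→d9:-→d10:-→d11:-→d12:-→d13:-→d14:-→d15:-→d16:H0→d17:-→d18:-→d19:-→d20:-→d21:-→d22:-→d23:-→d24:H0 -> H0
  lookup 22.71.68.87: bits 0 walk d0:-→d1:- -> no-route

== LOOKUPS ==
["H2","H1","H1","H0","H1","H0","H0","H0","H0","no-route","H0","H2","H0","no-route"]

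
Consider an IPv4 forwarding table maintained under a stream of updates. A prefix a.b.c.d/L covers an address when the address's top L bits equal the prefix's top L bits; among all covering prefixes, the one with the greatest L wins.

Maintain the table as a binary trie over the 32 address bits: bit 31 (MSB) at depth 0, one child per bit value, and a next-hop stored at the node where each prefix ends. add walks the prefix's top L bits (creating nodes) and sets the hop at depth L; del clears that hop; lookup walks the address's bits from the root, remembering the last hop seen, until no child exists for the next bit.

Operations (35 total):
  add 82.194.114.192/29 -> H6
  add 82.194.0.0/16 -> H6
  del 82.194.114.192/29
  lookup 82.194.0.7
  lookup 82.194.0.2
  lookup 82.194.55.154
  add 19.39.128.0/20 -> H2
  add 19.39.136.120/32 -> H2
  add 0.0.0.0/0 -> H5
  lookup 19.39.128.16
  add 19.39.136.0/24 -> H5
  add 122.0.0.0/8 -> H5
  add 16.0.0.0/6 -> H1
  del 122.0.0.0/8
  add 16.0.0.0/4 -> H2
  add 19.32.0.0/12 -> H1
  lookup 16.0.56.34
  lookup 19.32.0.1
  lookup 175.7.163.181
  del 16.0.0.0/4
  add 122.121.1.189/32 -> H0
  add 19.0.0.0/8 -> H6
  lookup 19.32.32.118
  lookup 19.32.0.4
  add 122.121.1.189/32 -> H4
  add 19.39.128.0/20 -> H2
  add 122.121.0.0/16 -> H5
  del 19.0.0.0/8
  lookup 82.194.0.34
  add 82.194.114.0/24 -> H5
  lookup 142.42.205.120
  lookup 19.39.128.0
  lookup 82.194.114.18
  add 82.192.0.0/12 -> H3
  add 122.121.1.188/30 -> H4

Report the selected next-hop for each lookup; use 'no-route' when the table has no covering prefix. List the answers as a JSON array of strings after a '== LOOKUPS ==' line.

Trace:
  + 82.194.114.192/29 (H6) depth=29
  + 82.194.0.0/16 (H6) depth=16
  del 82.194.114.192/29 (clear depth 29)
  ? 82.194.0.7  path d0:-→d1:-→d2:-→d3:-→d4:-→d5:-→d6:-→d7:-→d8:-→d9:-→d10:-→d11:-→d12:-→d13:-→d14:-→d15:-→d16:H6→d17:-  best=H6
  ? 82.194.0.2  path d0:-→d1:-→d2:-→d3:-→d4:-→d5:-→d6:-→d7:-→d8:-→d9:-→d10:-→d11:-→d12:-→d13:-→d14:-→d15:-→d16:H6→d17:-  best=H6
  ? 82.194.55.154  path d0:-→d1:-→d2:-→d3:-→d4:-→d5:-→d6:-→d7:-→d8:-→d9:-→d10:-→d11:-→d12:-→d13:-→d14:-→d15:-→d16:H6→d17:-  best=H6
  + 19.39.128.0/20 (H2) depth=20
  + 19.39.136.120/32 (H2) depth=32
  + 0.0.0.0/0 (H5) depth=0
  ? 19.39.128.16  path d0:H5→d1:-→d2:-→d3:-→d4:-→d5:-→d6:-→d7:-→d8:-→d9:-→d10:-→d11:-→d12:-→d13:-→d14:-→d15:-→d16:-→d17:-→d18:-→d19:-→d20:H2  best=H2
  + 19.39.136.0/24 (H5) depth=24
  + 122.0.0.0/8 (H5) depth=8
  + 16.0.0.0/6 (H1) depth=6
  del 122.0.0.0/8 (clear depth 8)
  + 16.0.0.0/4 (H2) depth=4
  + 19.32.0.0/12 (H1) depth=12
  ? 16.0.56.34  path d0:H5→d1:-→d2:-→d3:-→d4:H2→d5:-→d6:H1  best=H1
  ? 19.32.0.1  path d0:H5→d1:-→d2:-→d3:-→d4:H2→d5:-→d6:H1→d7:-→d8:-→d9:-→d10:-→d11:-→d12:H1→d13:-  best=H1
  ? 175.7.163.181  path d0:H5  best=H5
  del 16.0.0.0/4 (clear depth 4)
  + 122.121.1.189/32 (H0) depth=32
  + 19.0.0.0/8 (H6) depth=8
  ? 19.32.32.118  path d0:H5→d1:-→d2:-→d3:-→d4:-→d5:-→d6:H1→d7:-→d8:H6→d9:-→d10:-→d11:-→d12:H1→d13:-  best=H1
  ? 19.32.0.4  path d0:H5→d1:-→d2:-→d3:-→d4:-→d5:-→d6:H1→d7:-→d8:H6→d9:-→d10:-→d11:-→d12:H1→d13:-  best=H1
  + 122.121.1.189/32 (H4) depth=32
  + 19.39.128.0/20 (H2) depth=20
  + 122.121.0.0/16 (H5) depth=16
  del 19.0.0.0/8 (clear depth 8)
  ? 82.194.0.34  path d0:H5→d1:-→d2:-→d3:-→d4:-→d5:-→d6:-→d7:-→d8:-→d9:-→d10:-→d11:-→d12:-→d13:-→d14:-→d15:-→d16:H6→d17:-  best=H6
  + 82.194.114.0/24 (H5) depth=24
  ? 142.42.205.120  path d0:H5  best=H5
  ? 19.39.128.0  path d0:H5→d1:-→d2:-→d3:-→d4:-→d5:-→d6:H1→d7:-→d8:-→d9:-→d10:-→d11:-→d12:H1→d13:-→d14:-→d15:-→d16:-→d17:-→d18:-→d19:-→d20:H2  best=H2
  ? 82.194.114.18  path d0:H5→d1:-→d2:-→d3:-→d4:-→d5:-→d6:-→d7:-→d8:-→d9:-→d10:-→d11:-→d12:-→d13:-→d14:-→d15:-→d16:H6→d17:-→d18:-→d19:-→d20:-→d21:-→d22:-→d23:-→d24:H5  best=H5
  + 82.192.0.0/12 (H3) depth=12
  + 122.121.1.188/30 (H4) depth=30

== LOOKUPS ==
["H6","H6","H6","H2","H1","H1","H5","H1","H1","H6","H5","H2","H5"]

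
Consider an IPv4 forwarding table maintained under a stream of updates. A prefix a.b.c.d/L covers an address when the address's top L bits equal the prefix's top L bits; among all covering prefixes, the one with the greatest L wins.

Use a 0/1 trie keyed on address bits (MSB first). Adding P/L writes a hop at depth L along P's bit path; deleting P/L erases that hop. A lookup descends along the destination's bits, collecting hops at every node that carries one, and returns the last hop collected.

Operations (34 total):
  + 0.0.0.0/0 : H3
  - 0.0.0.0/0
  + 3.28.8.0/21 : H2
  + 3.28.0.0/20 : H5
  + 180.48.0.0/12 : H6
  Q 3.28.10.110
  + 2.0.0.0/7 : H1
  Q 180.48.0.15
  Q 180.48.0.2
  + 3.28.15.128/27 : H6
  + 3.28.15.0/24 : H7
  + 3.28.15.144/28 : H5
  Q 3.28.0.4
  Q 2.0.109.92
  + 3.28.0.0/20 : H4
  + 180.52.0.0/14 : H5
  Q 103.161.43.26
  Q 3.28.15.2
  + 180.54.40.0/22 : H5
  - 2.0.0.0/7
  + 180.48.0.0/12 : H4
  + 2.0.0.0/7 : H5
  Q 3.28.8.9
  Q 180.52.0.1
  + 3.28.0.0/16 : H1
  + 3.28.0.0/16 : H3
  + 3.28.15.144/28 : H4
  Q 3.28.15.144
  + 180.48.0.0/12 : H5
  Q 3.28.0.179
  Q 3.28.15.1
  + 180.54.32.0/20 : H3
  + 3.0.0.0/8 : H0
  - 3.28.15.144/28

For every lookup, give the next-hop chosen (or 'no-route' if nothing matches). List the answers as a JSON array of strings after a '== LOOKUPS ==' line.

Apply in order:
  add 0.0.0.0/0 -> H3 at depth 0
  del 0.0.0.0/0 (clear depth 0)
  add 3.28.8.0/21 -> H2 at depth 21
  add 3.28.0.0/20 -> H5 at depth 20
  add 180.48.0.0/12 -> H6 at depth 12
  Q 3.28.10.110: descend 000000110001110000001 ; hops seen [H5,H2] ; pick H2
  add 2.0.0.0/7 -> H1 at depth 7
  Q 180.48.0.15: descend 101101000011 ; hops seen [H6] ; pick H6
  Q 180.48.0.2: descend 101101000011 ; hops seen [H6] ; pick H6
  add 3.28.15.128/27 -> H6 at depth 27
  add 3.28.15.0/24 -> H7 at depth 24
  add 3.28.15.144/28 -> H5 at depth 28
  Q 3.28.0.4: descend 00000011000111000000 ; hops seen [H1,H5] ; pick H5
  Q 2.0.109.92: descend 0000001 ; hops seen [H1] ; pick H1
  add 3.28.0.0/20 -> H4 at depth 20
  add 180.52.0.0/14 -> H5 at depth 14
  Q 103.161.43.26: descend 0 ; hops seen [∅] ; pick no-route
  Q 3.28.15.2: descend 000000110001110000001111 ; hops seen [H1,H4,H2,H7] ; pick H7
  add 180.54.40.0/22 -> H5 at depth 22
  del 2.0.0.0/7 (clear depth 7)
  add 180.48.0.0/12 -> H4 at depth 12
  add 2.0.0.0/7 -> H5 at depth 7
  Q 3.28.8.9: descend 000000110001110000001 ; hops seen [H5,H4,H2] ; pick H2
  Q 180.52.0.1: descend 10110100001101 ; hops seen [H4,H5] ; pick H5
  add 3.28.0.0/16 -> H1 at depth 16
  add 3.28.0.0/16 -> H3 at depth 16
  add 3.28.15.144/28 -> H4 at depth 28
  Q 3.28.15.144: descend 0000001100011100000011111001 ; hops seen [H5,H3,H4,H2,H7,H6,H4] ; pick H4
  add 180.48.0.0/12 -> H5 at depth 12
  Q 3.28.0.179: descend 00000011000111000000 ; hops seen [H5,H3,H4] ; pick H4
  Q 3.28.15.1: descend 000000110001110000001111 ; hops seen [H5,H3,H4,H2,H7] ; pick H7
  add 180.54.32.0/20 -> H3 at depth 20
  add 3.0.0.0/8 -> H0 at depth 8
  del 3.28.15.144/28 (clear depth 28)

== LOOKUPS ==
["H2","H6","H6","H5","H1","no-route","H7","H2","H5","H4","H4","H7"]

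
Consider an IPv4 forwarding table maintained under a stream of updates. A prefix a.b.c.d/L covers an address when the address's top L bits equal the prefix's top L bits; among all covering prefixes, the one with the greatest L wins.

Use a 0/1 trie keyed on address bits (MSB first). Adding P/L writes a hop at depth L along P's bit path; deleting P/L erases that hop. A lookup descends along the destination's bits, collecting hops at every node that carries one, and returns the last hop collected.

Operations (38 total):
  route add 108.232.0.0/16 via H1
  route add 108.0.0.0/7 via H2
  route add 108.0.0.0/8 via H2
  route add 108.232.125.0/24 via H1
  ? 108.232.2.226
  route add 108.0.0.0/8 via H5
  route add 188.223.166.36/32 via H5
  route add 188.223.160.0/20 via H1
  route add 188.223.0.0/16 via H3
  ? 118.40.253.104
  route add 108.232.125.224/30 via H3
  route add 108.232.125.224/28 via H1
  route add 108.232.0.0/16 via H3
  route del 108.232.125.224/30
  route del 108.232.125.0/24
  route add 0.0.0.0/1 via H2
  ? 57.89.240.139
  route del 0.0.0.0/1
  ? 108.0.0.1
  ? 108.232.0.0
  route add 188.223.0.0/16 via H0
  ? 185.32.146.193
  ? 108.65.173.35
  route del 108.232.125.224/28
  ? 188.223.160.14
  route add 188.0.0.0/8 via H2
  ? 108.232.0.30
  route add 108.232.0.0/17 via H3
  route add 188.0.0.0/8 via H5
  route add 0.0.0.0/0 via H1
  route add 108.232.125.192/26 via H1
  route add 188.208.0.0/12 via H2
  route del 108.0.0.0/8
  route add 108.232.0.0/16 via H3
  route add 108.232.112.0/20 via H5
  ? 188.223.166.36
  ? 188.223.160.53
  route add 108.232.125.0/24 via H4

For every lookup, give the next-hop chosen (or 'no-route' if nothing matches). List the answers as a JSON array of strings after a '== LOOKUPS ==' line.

Process each operation:
  add 108.232.0.0/16 -> H1 at depth 16
  add 108.0.0.0/7 -> H2 at depth 7
  add 108.0.0.0/8 -> H2 at depth 8
  add 108.232.125.0/24 -> H1 at depth 24
  Q 108.232.2.226: descend 01101100111010000 ; hops seen [H2,H2,H1] ; pick H1
  add 108.0.0.0/8 -> H5 at depth 8
  add 188.223.166.36/32 -> H5 at depth 32
  add 188.223.160.0/20 -> H1 at depth 20
  add 188.223.0.0/16 -> H3 at depth 16
  Q 118.40.253.104: descend 011 ; hops seen [∅] ; pick no-route
  add 108.232.125.224/30 -> H3 at depth 30
  add 108.232.125.224/28 -> H1 at depth 28
  add 108.232.0.0/16 -> H3 at depth 16
  del 108.232.125.224/30 (clear depth 30)
  del 108.232.125.0/24 (clear depth 24)
  add 0.0.0.0/1 -> H2 at depth 1
  Q 57.89.240.139: descend 0 ; hops seen [H2] ; pick H2
  del 0.0.0.0/1 (clear depth 1)
  Q 108.0.0.1: descend 01101100 ; hops seen [H2,H5] ; pick H5
  Q 108.232.0.0: descend 01101100111010000 ; hops seen [H2,H5,H3] ; pick H3
  add 188.223.0.0/16 -> H0 at depth 16
  Q 185.32.146.193: descend 10111 ; hops seen [∅] ; pick no-route
  Q 108.65.173.35: descend 01101100 ; hops seen [H2,H5] ; pick H5
  del 108.232.125.224/28 (clear depth 28)
  Q 188.223.160.14: descend 101111001101111110100 ; hops seen [H0,H1] ; pick H1
  add 188.0.0.0/8 -> H2 at depth 8
  Q 108.232.0.30: descend 01101100111010000 ; hops seen [H2,H5,H3] ; pick H3
  add 108.232.0.0/17 -> H3 at depth 17
  add 188.0.0.0/8 -> H5 at depth 8
  add 0.0.0.0/0 -> H1 at depth 0
  add 108.232.125.192/26 -> H1 at depth 26
  add 188.208.0.0/12 -> H2 at depth 12
  del 108.0.0.0/8 (clear depth 8)
  add 108.232.0.0/16 -> H3 at depth 16
  add 108.232.112.0/20 -> H5 at depth 20
  Q 188.223.166.36: descend 10111100110111111010011000100100 ; hops seen [H1,H5,H2,H0,H1,H5] ; pick H5
  Q 188.223.160.53: descend 101111001101111110100 ; hops seen [H1,H5,H2,H0,H1] ; pick H1
  add 108.232.125.0/24 -> H4 at depth 24

== LOOKUPS ==
["H1","no-route","H2","H5","H3","no-route","H5","H1","H3","H5","H1"]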